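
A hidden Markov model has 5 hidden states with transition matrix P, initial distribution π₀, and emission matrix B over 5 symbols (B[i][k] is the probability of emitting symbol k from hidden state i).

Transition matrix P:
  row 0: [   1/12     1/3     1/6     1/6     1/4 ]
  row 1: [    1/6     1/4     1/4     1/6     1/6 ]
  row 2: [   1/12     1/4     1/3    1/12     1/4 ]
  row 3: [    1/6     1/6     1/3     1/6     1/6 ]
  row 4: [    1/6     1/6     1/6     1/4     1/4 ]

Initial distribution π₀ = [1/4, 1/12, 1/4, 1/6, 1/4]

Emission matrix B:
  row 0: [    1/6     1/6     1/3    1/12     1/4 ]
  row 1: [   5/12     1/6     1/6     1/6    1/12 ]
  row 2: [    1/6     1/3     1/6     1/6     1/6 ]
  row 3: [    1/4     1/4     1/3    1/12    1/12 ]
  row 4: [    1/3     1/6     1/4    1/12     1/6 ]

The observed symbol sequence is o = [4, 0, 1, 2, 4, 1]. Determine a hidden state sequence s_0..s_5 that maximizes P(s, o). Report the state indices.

path = [0, 1, 2, 2, 2, 2]

t=0: δ = [6.250e-02, 6.944e-03, 4.167e-02, 1.389e-02, 4.167e-02]  (obs o_0=4)
t=1: δ = [1.157e-03, 8.681e-03, 2.315e-03, 2.604e-03, 5.208e-03]  ψ = [4, 0, 2, 0, 0]  (obs o_1=0)
t=2: δ = [2.411e-04, 3.617e-04, 7.234e-04, 3.617e-04, 2.411e-04]  ψ = [1, 1, 1, 1, 1]  (obs o_2=1)
t=3: δ = [2.009e-05, 3.014e-05, 4.019e-05, 2.009e-05, 4.521e-05]  ψ = [1, 2, 2, 1, 2]  (obs o_3=2)
t=4: δ = [1.884e-06, 8.372e-07, 2.233e-06, 9.419e-07, 1.884e-06]  ψ = [4, 2, 2, 4, 4]  (obs o_4=4)
t=5: δ = [5.233e-08, 1.047e-07, 2.481e-07, 1.177e-07, 9.303e-08]  ψ = [4, 0, 2, 4, 2]  (obs o_5=1)
backtrack: best end state = 2; path = [0, 1, 2, 2, 2, 2]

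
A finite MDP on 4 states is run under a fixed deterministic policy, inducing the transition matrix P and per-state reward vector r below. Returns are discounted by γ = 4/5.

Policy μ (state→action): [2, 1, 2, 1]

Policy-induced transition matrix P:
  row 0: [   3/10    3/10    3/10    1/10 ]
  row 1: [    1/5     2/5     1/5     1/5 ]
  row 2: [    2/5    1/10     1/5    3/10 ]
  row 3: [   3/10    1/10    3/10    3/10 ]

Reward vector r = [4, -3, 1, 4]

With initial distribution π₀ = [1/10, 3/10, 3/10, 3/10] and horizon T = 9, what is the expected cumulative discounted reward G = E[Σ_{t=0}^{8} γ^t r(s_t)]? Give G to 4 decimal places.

G = 6.6234

t=0: π = [0.1000, 0.3000, 0.3000, 0.3000], E[r] = 1.0000, γ^t·E[r] = 1.000000, running G = 1.000000
t=1: π = [0.3000, 0.2100, 0.2400, 0.2500], E[r] = 1.8100, γ^t·E[r] = 1.448000, running G = 2.448000
t=2: π = [0.3030, 0.2230, 0.2550, 0.2190], E[r] = 1.6740, γ^t·E[r] = 1.071360, running G = 3.519360
t=3: π = [0.3032, 0.2275, 0.2522, 0.2171], E[r] = 1.6509, γ^t·E[r] = 0.845261, running G = 4.364621
t=4: π = [0.3025, 0.2289, 0.2520, 0.2166], E[r] = 1.6417, γ^t·E[r] = 0.672432, running G = 5.037053
t=5: π = [0.3023, 0.2292, 0.2519, 0.2166], E[r] = 1.6401, γ^t·E[r] = 0.537444, running G = 5.574497
t=6: π = [0.3023, 0.2292, 0.2519, 0.2166], E[r] = 1.6398, γ^t·E[r] = 0.429875, running G = 6.004372
t=7: π = [0.3023, 0.2292, 0.2519, 0.2166], E[r] = 1.6398, γ^t·E[r] = 0.343892, running G = 6.348264
t=8: π = [0.3023, 0.2292, 0.2519, 0.2166], E[r] = 1.6398, γ^t·E[r] = 0.275113, running G = 6.623376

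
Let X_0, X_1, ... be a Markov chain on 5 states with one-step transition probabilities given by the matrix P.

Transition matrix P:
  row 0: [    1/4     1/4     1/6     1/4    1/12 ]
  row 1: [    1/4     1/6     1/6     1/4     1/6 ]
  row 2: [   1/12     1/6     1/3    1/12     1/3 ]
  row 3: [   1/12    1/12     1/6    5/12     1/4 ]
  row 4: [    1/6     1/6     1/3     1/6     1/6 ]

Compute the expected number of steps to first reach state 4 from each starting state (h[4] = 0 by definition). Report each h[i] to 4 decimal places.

First-step conditioning: h[4] = 0; for i ≠ 4, h[i] = 1 + Σ_k P[i][k]·h[k].
  h[0] = 1 + 1/4·h[0] + 1/4·h[1] + 1/6·h[2] + 1/4·h[3]
  h[1] = 1 + 1/4·h[0] + 1/6·h[1] + 1/6·h[2] + 1/4·h[3]
  h[2] = 1 + 1/12·h[0] + 1/6·h[1] + 1/3·h[2] + 1/12·h[3]
  h[3] = 1 + 1/12·h[0] + 1/12·h[1] + 1/6·h[2] + 5/12·h[3]
Solving the 4×4 linear system over states ≠ 4 gives exactly h = [1950/373, 1800/373, 1452/373, 1590/373, 0] (h[4] = 0 is the target).

h = [5.2279, 4.8257, 3.8928, 4.2627, 0.0000]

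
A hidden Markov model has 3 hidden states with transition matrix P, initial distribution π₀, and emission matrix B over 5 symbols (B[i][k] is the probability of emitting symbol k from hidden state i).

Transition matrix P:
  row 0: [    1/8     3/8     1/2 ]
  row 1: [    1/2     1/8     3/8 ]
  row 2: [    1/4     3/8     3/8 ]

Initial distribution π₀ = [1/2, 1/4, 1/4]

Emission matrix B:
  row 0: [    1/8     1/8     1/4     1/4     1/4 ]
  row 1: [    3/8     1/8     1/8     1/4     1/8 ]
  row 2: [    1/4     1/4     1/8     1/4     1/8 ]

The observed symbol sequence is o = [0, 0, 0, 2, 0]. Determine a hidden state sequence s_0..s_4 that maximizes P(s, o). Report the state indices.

path = [1, 2, 1, 0, 1]

t=0: δ = [6.250e-02, 9.375e-02, 6.250e-02]  (obs o_0=0)
t=1: δ = [5.859e-03, 8.789e-03, 8.789e-03]  ψ = [1, 0, 1]  (obs o_1=0)
t=2: δ = [5.493e-04, 1.236e-03, 8.240e-04]  ψ = [1, 2, 1]  (obs o_2=0)
t=3: δ = [1.545e-04, 3.862e-05, 5.794e-05]  ψ = [1, 2, 1]  (obs o_3=2)
t=4: δ = [2.414e-06, 2.173e-05, 1.931e-05]  ψ = [0, 0, 0]  (obs o_4=0)
backtrack: best end state = 1; path = [1, 2, 1, 0, 1]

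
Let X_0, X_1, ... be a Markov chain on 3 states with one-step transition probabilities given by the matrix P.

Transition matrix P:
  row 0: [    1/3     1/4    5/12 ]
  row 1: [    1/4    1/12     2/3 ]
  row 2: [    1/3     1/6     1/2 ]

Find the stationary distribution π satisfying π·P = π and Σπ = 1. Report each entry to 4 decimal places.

Balance equations π_j = Σ_i π_i·P[i][j]:
  π_0 = 1/3·π_0 + 1/4·π_1 + 1/3·π_2
  π_1 = 1/4·π_0 + 1/12·π_1 + 1/6·π_2
  normalize: π_0 + π_1 + π_2 = 1
Solving the linear system gives exactly π = [50/157, 28/157, 79/157].

π = [0.3185, 0.1783, 0.5032]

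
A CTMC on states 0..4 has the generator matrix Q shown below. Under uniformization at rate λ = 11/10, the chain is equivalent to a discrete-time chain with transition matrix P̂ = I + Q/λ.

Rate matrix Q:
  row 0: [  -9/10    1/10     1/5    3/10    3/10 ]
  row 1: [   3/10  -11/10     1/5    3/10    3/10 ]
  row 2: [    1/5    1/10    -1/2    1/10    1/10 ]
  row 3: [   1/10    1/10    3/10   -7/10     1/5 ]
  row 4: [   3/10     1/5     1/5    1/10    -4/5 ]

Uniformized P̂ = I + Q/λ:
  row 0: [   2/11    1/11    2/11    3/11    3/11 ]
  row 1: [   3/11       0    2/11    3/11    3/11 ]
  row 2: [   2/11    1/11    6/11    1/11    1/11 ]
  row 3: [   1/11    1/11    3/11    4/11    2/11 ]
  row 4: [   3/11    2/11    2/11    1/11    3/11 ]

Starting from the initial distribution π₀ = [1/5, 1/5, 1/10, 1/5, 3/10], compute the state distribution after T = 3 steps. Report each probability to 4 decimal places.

π = [0.1915, 0.1006, 0.3052, 0.2011, 0.2017]

t=0: π = [0.2000, 0.2000, 0.1000, 0.2000, 0.3000]
t=1: π = [0.2091, 0.1000, 0.2364, 0.2182, 0.2364]
t=2: π = [0.1926, 0.1033, 0.2876, 0.2066, 0.2099]
t=3: π = [0.1915, 0.1006, 0.3052, 0.2011, 0.2017]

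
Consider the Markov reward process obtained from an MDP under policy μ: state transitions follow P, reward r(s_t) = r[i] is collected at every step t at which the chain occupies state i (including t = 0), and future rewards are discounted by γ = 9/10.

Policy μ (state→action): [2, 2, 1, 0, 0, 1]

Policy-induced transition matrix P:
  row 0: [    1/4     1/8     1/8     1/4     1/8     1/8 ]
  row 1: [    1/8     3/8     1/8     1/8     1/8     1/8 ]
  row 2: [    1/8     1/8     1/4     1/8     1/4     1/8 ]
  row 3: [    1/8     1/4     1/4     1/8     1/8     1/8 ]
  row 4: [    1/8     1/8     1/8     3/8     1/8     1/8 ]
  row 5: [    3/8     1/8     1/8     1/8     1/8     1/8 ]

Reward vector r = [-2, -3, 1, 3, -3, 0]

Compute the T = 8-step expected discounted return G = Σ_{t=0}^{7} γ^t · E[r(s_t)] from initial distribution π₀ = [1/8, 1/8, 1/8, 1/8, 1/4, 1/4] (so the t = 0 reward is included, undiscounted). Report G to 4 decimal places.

t=0: π = [0.1250, 0.1250, 0.1250, 0.1250, 0.2500, 0.2500], E[r] = -0.8750, γ^t·E[r] = -0.875000, running G = -0.875000
t=1: π = [0.2031, 0.1719, 0.1563, 0.2031, 0.1406, 0.1250], E[r] = -0.5781, γ^t·E[r] = -0.520313, running G = -1.395313
t=2: π = [0.1816, 0.1934, 0.1699, 0.1855, 0.1445, 0.1250], E[r] = -0.6504, γ^t·E[r] = -0.526816, running G = -1.922129
t=3: π = [0.1790, 0.1965, 0.1694, 0.1838, 0.1462, 0.1250], E[r] = -0.6653, γ^t·E[r] = -0.484991, running G = -2.407120
t=4: π = [0.1786, 0.1971, 0.1692, 0.1839, 0.1462, 0.1250], E[r] = -0.6662, γ^t·E[r] = -0.437073, running G = -2.844193
t=5: π = [0.1786, 0.1973, 0.1691, 0.1839, 0.1461, 0.1250], E[r] = -0.6666, γ^t·E[r] = -0.393647, running G = -3.237841
t=6: π = [0.1786, 0.1973, 0.1691, 0.1839, 0.1461, 0.1250], E[r] = -0.6668, γ^t·E[r] = -0.354351, running G = -3.592191
t=7: π = [0.1786, 0.1973, 0.1691, 0.1839, 0.1461, 0.1250], E[r] = -0.6668, γ^t·E[r] = -0.318926, running G = -3.911117

G = -3.9111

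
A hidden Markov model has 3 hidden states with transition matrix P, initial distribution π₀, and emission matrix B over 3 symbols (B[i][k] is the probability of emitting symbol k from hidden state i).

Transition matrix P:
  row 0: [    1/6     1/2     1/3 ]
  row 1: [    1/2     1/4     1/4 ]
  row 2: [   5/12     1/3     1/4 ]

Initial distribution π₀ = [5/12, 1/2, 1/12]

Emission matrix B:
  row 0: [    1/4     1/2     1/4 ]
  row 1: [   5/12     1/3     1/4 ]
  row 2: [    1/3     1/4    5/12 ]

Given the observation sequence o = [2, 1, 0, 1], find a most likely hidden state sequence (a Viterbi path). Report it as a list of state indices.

path = [1, 0, 1, 0]

t=0: δ = [1.042e-01, 1.250e-01, 3.472e-02]  (obs o_0=2)
t=1: δ = [3.125e-02, 1.736e-02, 8.681e-03]  ψ = [1, 0, 0]  (obs o_1=1)
t=2: δ = [2.170e-03, 6.510e-03, 3.472e-03]  ψ = [1, 0, 0]  (obs o_2=0)
t=3: δ = [1.628e-03, 5.425e-04, 4.069e-04]  ψ = [1, 1, 1]  (obs o_3=1)
backtrack: best end state = 0; path = [1, 0, 1, 0]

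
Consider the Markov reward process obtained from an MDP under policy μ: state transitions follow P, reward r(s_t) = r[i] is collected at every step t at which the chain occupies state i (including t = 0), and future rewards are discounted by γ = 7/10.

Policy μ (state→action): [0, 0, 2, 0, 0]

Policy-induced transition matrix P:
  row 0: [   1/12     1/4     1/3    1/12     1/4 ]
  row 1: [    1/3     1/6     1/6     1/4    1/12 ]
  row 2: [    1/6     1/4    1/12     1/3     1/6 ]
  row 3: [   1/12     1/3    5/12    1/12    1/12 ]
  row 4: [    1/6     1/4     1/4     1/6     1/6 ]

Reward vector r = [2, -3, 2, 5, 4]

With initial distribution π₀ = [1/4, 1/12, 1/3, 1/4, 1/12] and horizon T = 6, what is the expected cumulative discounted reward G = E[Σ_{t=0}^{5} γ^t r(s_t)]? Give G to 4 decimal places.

G = 5.6472

t=0: π = [0.2500, 0.0833, 0.3333, 0.2500, 0.0833], E[r] = 2.5000, γ^t·E[r] = 2.500000, running G = 2.500000
t=1: π = [0.1389, 0.2639, 0.2500, 0.1875, 0.1597], E[r] = 1.5625, γ^t·E[r] = 1.093750, running G = 3.593750
t=2: π = [0.1834, 0.2436, 0.2292, 0.2031, 0.1406], E[r] = 1.6725, γ^t·E[r] = 0.819502, running G = 4.413252
t=3: π = [0.1751, 0.2466, 0.2406, 0.1929, 0.1447], E[r] = 1.6352, γ^t·E[r] = 0.560865, running G = 4.974118
t=4: π = [0.1771, 0.2455, 0.2361, 0.1967, 0.1446], E[r] = 1.6516, γ^t·E[r] = 0.396546, running G = 5.370664
t=5: π = [0.1764, 0.2459, 0.2377, 0.1953, 0.1446], E[r] = 1.6455, γ^t·E[r] = 0.276559, running G = 5.647223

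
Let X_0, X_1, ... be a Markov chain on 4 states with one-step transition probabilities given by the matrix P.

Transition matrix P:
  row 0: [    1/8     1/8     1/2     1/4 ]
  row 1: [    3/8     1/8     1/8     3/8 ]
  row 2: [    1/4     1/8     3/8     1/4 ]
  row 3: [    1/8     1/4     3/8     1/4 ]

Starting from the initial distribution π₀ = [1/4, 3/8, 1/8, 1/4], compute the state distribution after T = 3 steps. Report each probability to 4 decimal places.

t=0: π = [0.2500, 0.3750, 0.1250, 0.2500]
t=1: π = [0.2344, 0.1563, 0.3125, 0.2969]
t=2: π = [0.2031, 0.1621, 0.3652, 0.2695]
t=3: π = [0.2112, 0.1587, 0.3599, 0.2703]

π = [0.2112, 0.1587, 0.3599, 0.2703]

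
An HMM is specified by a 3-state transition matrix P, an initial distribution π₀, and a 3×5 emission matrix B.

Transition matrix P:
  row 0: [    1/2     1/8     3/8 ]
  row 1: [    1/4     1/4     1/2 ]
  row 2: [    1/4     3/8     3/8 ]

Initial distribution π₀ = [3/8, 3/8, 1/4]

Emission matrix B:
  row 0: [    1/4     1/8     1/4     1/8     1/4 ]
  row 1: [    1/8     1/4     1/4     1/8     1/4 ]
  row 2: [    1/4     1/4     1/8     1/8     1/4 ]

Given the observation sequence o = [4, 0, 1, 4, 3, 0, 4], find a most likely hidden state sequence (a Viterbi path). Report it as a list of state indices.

path = [0, 0, 0, 0, 0, 0, 0]

t=0: δ = [9.375e-02, 9.375e-02, 6.250e-02]  (obs o_0=4)
t=1: δ = [1.172e-02, 2.930e-03, 1.172e-02]  ψ = [0, 1, 1]  (obs o_1=0)
t=2: δ = [7.324e-04, 1.099e-03, 1.099e-03]  ψ = [0, 2, 0]  (obs o_2=1)
t=3: δ = [9.155e-05, 1.030e-04, 1.373e-04]  ψ = [0, 2, 1]  (obs o_3=4)
t=4: δ = [5.722e-06, 6.437e-06, 6.437e-06]  ψ = [0, 2, 1]  (obs o_4=3)
t=5: δ = [7.153e-07, 3.017e-07, 8.047e-07]  ψ = [0, 2, 1]  (obs o_5=0)
t=6: δ = [8.941e-08, 7.544e-08, 7.544e-08]  ψ = [0, 2, 2]  (obs o_6=4)
backtrack: best end state = 0; path = [0, 0, 0, 0, 0, 0, 0]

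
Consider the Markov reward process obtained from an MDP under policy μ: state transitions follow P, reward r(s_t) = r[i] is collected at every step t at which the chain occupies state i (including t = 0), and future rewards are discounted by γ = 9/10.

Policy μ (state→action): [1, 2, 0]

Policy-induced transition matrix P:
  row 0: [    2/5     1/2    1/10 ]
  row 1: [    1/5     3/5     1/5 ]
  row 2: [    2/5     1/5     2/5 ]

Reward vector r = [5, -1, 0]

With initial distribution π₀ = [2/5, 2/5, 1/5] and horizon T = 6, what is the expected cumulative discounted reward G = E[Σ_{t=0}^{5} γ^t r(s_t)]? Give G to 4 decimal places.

t=0: π = [0.4000, 0.4000, 0.2000], E[r] = 1.6000, γ^t·E[r] = 1.600000, running G = 1.600000
t=1: π = [0.3200, 0.4800, 0.2000], E[r] = 1.1200, γ^t·E[r] = 1.008000, running G = 2.608000
t=2: π = [0.3040, 0.4880, 0.2080], E[r] = 1.0320, γ^t·E[r] = 0.835920, running G = 3.443920
t=3: π = [0.3024, 0.4864, 0.2112], E[r] = 1.0256, γ^t·E[r] = 0.747662, running G = 4.191582
t=4: π = [0.3027, 0.4853, 0.2120], E[r] = 1.0283, γ^t·E[r] = 0.674681, running G = 4.866263
t=5: π = [0.3029, 0.4849, 0.2121], E[r] = 1.0298, γ^t·E[r] = 0.608082, running G = 5.474345

G = 5.4743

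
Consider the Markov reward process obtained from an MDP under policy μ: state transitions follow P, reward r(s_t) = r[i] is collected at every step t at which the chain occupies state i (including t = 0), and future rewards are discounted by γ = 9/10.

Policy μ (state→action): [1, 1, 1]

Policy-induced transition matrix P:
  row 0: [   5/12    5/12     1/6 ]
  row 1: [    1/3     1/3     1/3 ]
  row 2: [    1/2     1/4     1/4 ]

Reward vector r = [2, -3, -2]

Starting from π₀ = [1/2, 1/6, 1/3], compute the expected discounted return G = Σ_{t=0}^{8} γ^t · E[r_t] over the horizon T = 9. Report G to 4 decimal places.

t=0: π = [0.5000, 0.1667, 0.3333], E[r] = -0.1667, γ^t·E[r] = -0.166667, running G = -0.166667
t=1: π = [0.4306, 0.3472, 0.2222], E[r] = -0.6250, γ^t·E[r] = -0.562500, running G = -0.729167
t=2: π = [0.4063, 0.3507, 0.2431], E[r] = -0.7257, γ^t·E[r] = -0.587813, running G = -1.316979
t=3: π = [0.4077, 0.3469, 0.2454], E[r] = -0.7161, γ^t·E[r] = -0.522070, running G = -1.839049
t=4: π = [0.4082, 0.3469, 0.2449], E[r] = -0.7140, γ^t·E[r] = -0.468487, running G = -2.307536
t=5: π = [0.4082, 0.3469, 0.2449], E[r] = -0.7142, γ^t·E[r] = -0.421756, running G = -2.729292
t=6: π = [0.4082, 0.3469, 0.2449], E[r] = -0.7143, γ^t·E[r] = -0.379603, running G = -3.108895
t=7: π = [0.4082, 0.3469, 0.2449], E[r] = -0.7143, γ^t·E[r] = -0.341641, running G = -3.450536
t=8: π = [0.4082, 0.3469, 0.2449], E[r] = -0.7143, γ^t·E[r] = -0.307477, running G = -3.758013

G = -3.7580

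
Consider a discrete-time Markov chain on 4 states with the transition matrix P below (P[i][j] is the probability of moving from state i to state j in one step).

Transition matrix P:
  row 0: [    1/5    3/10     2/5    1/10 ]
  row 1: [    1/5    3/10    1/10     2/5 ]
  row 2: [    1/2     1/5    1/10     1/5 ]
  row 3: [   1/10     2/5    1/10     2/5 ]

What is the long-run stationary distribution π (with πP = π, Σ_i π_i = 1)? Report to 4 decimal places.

π = [0.2197, 0.3135, 0.1659, 0.3009]

Balance equations π_j = Σ_i π_i·P[i][j]:
  π_0 = 1/5·π_0 + 1/5·π_1 + 1/2·π_2 + 1/10·π_3
  π_1 = 3/10·π_0 + 3/10·π_1 + 1/5·π_2 + 2/5·π_3
  π_2 = 2/5·π_0 + 1/10·π_1 + 1/10·π_2 + 1/10·π_3
  normalize: π_0 + π_1 + π_2 + π_3 = 1
Solving the linear system gives exactly π = [96/437, 137/437, 145/874, 263/874].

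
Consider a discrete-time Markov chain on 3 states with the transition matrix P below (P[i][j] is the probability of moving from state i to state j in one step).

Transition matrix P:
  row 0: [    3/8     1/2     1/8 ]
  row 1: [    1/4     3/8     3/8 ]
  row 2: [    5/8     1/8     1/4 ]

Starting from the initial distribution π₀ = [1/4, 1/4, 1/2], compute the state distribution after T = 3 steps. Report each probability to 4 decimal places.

t=0: π = [0.2500, 0.2500, 0.5000]
t=1: π = [0.4688, 0.2813, 0.2500]
t=2: π = [0.4023, 0.3711, 0.2266]
t=3: π = [0.3853, 0.3687, 0.2461]

π = [0.3853, 0.3687, 0.2461]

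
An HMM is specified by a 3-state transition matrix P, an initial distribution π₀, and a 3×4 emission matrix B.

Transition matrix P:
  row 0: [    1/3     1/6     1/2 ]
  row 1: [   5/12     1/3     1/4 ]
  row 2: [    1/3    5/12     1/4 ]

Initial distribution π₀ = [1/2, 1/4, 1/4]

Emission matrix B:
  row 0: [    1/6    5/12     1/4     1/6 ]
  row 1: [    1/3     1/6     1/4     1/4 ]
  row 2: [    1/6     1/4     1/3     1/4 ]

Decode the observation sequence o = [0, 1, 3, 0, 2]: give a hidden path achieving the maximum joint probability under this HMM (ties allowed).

path = [1, 0, 2, 1, 0]

t=0: δ = [8.333e-02, 8.333e-02, 4.167e-02]  (obs o_0=0)
t=1: δ = [1.447e-02, 4.630e-03, 1.042e-02]  ψ = [1, 1, 0]  (obs o_1=1)
t=2: δ = [8.038e-04, 1.085e-03, 1.808e-03]  ψ = [0, 2, 0]  (obs o_2=3)
t=3: δ = [1.005e-04, 2.512e-04, 7.535e-05]  ψ = [2, 2, 2]  (obs o_3=0)
t=4: δ = [2.616e-05, 2.093e-05, 2.093e-05]  ψ = [1, 1, 1]  (obs o_4=2)
backtrack: best end state = 0; path = [1, 0, 2, 1, 0]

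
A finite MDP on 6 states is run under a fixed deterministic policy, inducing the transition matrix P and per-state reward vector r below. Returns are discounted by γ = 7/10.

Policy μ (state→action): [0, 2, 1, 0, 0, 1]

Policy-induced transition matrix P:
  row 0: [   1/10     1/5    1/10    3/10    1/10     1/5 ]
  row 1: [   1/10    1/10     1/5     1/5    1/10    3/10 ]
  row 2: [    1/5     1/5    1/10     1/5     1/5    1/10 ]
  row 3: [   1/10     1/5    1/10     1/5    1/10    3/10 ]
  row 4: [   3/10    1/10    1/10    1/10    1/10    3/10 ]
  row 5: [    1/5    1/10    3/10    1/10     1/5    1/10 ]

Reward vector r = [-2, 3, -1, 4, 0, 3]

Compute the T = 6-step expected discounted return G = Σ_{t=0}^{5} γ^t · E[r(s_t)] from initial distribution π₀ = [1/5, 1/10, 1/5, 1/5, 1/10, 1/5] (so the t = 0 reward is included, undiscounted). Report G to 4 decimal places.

G = 3.7071

t=0: π = [0.2000, 0.1000, 0.2000, 0.2000, 0.1000, 0.2000], E[r] = 1.1000, γ^t·E[r] = 1.100000, running G = 1.100000
t=1: π = [0.1600, 0.1600, 0.1500, 0.1900, 0.1400, 0.2000], E[r] = 1.3700, γ^t·E[r] = 0.959000, running G = 2.059000
t=2: π = [0.1630, 0.1500, 0.1560, 0.1820, 0.1350, 0.2140], E[r] = 1.3380, γ^t·E[r] = 0.655620, running G = 2.714620
t=3: π = [0.1640, 0.1501, 0.1578, 0.1814, 0.1370, 0.2097], E[r] = 1.3192, γ^t·E[r] = 0.452486, running G = 3.167106
t=4: π = [0.1642, 0.1503, 0.1570, 0.1817, 0.1368, 0.2101], E[r] = 1.3229, γ^t·E[r] = 0.317635, running G = 3.484741
t=5: π = [0.1641, 0.1503, 0.1571, 0.1817, 0.1367, 0.2102], E[r] = 1.3231, γ^t·E[r] = 0.222379, running G = 3.707120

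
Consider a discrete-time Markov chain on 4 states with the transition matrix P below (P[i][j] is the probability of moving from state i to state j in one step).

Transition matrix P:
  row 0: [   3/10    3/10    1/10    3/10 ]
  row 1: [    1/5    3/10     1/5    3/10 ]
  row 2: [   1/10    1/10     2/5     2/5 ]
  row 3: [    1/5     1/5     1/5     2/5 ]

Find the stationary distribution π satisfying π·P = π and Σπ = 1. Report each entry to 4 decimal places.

Balance equations π_j = Σ_i π_i·P[i][j]:
  π_0 = 3/10·π_0 + 1/5·π_1 + 1/10·π_2 + 1/5·π_3
  π_1 = 3/10·π_0 + 3/10·π_1 + 1/10·π_2 + 1/5·π_3
  π_2 = 1/10·π_0 + 1/5·π_1 + 2/5·π_2 + 1/5·π_3
  normalize: π_0 + π_1 + π_2 + π_3 = 1
Solving the linear system gives exactly π = [14/71, 140/639, 16/71, 229/639].

π = [0.1972, 0.2191, 0.2254, 0.3584]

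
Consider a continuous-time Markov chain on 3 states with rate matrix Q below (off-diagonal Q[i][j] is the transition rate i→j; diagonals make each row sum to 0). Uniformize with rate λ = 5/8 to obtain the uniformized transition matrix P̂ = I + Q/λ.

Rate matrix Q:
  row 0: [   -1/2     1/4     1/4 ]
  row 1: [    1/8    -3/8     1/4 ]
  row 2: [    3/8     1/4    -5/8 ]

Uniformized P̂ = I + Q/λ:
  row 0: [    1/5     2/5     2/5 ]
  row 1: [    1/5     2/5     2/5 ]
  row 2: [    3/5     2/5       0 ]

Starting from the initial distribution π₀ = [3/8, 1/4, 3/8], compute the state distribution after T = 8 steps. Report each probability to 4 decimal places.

t=0: π = [0.3750, 0.2500, 0.3750]
t=1: π = [0.3500, 0.4000, 0.2500]
t=2: π = [0.3000, 0.4000, 0.3000]
t=3: π = [0.3200, 0.4000, 0.2800]
t=4: π = [0.3120, 0.4000, 0.2880]
t=5: π = [0.3152, 0.4000, 0.2848]
t=6: π = [0.3139, 0.4000, 0.2861]
t=7: π = [0.3144, 0.4000, 0.2856]
t=8: π = [0.3142, 0.4000, 0.2858]

π = [0.3142, 0.4000, 0.2858]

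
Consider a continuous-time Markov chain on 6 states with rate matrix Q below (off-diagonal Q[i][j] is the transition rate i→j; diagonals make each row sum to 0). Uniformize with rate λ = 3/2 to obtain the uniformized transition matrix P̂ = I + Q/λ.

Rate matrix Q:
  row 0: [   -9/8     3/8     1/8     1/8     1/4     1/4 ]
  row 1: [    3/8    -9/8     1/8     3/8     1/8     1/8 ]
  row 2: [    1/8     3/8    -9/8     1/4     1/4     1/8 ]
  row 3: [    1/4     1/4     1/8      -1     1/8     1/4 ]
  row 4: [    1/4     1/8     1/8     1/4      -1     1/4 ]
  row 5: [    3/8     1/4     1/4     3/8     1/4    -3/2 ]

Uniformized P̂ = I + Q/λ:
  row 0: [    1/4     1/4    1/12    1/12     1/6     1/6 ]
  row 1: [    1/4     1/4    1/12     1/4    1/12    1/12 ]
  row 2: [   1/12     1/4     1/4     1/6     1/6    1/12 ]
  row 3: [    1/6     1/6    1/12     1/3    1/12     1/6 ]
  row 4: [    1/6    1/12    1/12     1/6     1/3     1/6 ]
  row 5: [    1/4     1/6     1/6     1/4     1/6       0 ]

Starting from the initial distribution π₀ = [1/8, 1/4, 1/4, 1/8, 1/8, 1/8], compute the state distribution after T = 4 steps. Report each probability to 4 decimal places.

t=0: π = [0.1250, 0.2500, 0.2500, 0.1250, 0.1250, 0.1250]
t=1: π = [0.1875, 0.2083, 0.1354, 0.2083, 0.1563, 0.1042]
t=2: π = [0.1970, 0.1979, 0.1146, 0.2118, 0.1580, 0.1207]
t=3: π = [0.2001, 0.1960, 0.1125, 0.2121, 0.1589, 0.1205]
t=4: π = [0.2003, 0.1958, 0.1121, 0.2117, 0.1591, 0.1209]

π = [0.2003, 0.1958, 0.1121, 0.2117, 0.1591, 0.1209]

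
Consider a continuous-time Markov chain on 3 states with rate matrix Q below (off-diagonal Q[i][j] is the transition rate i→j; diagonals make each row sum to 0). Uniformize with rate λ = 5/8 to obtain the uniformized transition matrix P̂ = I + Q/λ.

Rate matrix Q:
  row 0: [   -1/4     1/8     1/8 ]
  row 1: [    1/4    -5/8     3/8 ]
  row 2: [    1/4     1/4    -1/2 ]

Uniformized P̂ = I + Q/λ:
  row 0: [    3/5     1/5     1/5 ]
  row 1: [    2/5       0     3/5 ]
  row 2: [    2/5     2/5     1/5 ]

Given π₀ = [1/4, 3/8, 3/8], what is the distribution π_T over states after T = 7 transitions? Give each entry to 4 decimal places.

π = [0.5000, 0.2142, 0.2858]

t=0: π = [0.2500, 0.3750, 0.3750]
t=1: π = [0.4500, 0.2000, 0.3500]
t=2: π = [0.4900, 0.2300, 0.2800]
t=3: π = [0.4980, 0.2100, 0.2920]
t=4: π = [0.4996, 0.2164, 0.2840]
t=5: π = [0.4999, 0.2135, 0.2866]
t=6: π = [0.5000, 0.2146, 0.2854]
t=7: π = [0.5000, 0.2142, 0.2858]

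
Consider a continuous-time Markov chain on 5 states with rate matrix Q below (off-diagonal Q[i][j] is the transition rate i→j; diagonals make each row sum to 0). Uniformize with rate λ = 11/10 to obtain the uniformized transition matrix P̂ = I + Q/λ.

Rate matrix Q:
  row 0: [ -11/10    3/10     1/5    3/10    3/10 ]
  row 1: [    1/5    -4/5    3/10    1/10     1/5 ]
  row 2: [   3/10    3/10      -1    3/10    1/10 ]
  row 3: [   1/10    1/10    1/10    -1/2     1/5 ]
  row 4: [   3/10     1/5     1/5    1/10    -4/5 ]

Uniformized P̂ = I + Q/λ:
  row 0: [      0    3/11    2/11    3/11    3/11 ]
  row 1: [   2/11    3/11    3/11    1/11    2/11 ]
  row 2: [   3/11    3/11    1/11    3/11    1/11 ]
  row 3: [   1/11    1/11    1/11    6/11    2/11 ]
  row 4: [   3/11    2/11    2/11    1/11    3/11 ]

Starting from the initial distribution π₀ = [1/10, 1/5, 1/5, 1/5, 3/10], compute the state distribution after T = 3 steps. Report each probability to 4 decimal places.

t=0: π = [0.1000, 0.2000, 0.2000, 0.2000, 0.3000]
t=1: π = [0.1909, 0.2091, 0.1636, 0.2364, 0.2000]
t=2: π = [0.1587, 0.2116, 0.1645, 0.2628, 0.2025]
t=3: π = [0.1624, 0.2065, 0.1622, 0.2691, 0.1997]

π = [0.1624, 0.2065, 0.1622, 0.2691, 0.1997]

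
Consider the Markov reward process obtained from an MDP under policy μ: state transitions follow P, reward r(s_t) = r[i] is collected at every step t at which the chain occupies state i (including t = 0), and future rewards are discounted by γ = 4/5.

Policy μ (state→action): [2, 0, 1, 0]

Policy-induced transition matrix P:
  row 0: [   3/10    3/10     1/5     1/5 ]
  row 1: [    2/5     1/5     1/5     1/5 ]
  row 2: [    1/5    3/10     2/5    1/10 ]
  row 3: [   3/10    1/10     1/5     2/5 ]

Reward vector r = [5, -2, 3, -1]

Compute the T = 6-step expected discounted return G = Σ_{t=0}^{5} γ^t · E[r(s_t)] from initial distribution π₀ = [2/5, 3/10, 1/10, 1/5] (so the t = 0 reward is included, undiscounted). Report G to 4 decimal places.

G = 5.6925

t=0: π = [0.4000, 0.3000, 0.1000, 0.2000], E[r] = 1.5000, γ^t·E[r] = 1.500000, running G = 1.500000
t=1: π = [0.3200, 0.2300, 0.2200, 0.2300], E[r] = 1.5700, γ^t·E[r] = 1.256000, running G = 2.756000
t=2: π = [0.3010, 0.2310, 0.2440, 0.2240], E[r] = 1.5510, γ^t·E[r] = 0.992640, running G = 3.748640
t=3: π = [0.2987, 0.2321, 0.2488, 0.2204], E[r] = 1.5553, γ^t·E[r] = 0.796314, running G = 4.544954
t=4: π = [0.2983, 0.2327, 0.2498, 0.2192], E[r] = 1.5563, γ^t·E[r] = 0.637465, running G = 5.182418
t=5: π = [0.2983, 0.2329, 0.2500, 0.2189], E[r] = 1.5567, γ^t·E[r] = 0.510096, running G = 5.692514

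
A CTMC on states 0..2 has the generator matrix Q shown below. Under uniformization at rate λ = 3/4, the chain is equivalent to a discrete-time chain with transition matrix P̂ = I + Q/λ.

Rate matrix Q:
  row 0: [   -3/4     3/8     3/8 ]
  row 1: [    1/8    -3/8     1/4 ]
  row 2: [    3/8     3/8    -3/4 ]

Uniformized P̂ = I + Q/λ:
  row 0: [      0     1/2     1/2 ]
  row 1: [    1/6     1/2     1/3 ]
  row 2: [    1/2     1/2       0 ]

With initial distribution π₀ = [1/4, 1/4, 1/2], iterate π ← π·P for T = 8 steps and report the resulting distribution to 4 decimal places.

π = [0.2217, 0.5000, 0.2783]

t=0: π = [0.2500, 0.2500, 0.5000]
t=1: π = [0.2917, 0.5000, 0.2083]
t=2: π = [0.1875, 0.5000, 0.3125]
t=3: π = [0.2396, 0.5000, 0.2604]
t=4: π = [0.2135, 0.5000, 0.2865]
t=5: π = [0.2266, 0.5000, 0.2734]
t=6: π = [0.2201, 0.5000, 0.2799]
t=7: π = [0.2233, 0.5000, 0.2767]
t=8: π = [0.2217, 0.5000, 0.2783]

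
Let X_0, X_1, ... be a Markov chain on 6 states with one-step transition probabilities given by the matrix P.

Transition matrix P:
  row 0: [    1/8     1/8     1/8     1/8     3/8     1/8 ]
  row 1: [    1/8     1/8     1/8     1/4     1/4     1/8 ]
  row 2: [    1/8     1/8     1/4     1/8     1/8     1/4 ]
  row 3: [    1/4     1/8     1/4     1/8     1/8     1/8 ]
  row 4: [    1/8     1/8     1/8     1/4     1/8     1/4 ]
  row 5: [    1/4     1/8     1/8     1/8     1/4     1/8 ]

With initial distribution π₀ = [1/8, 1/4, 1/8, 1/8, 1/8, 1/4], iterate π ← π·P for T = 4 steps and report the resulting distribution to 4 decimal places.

π = [0.1671, 0.1250, 0.1666, 0.1661, 0.2039, 0.1713]

t=0: π = [0.1250, 0.2500, 0.1250, 0.1250, 0.1250, 0.2500]
t=1: π = [0.1719, 0.1250, 0.1563, 0.1719, 0.2188, 0.1563]
t=2: π = [0.1660, 0.1250, 0.1660, 0.1680, 0.2031, 0.1719]
t=3: π = [0.1675, 0.1250, 0.1667, 0.1660, 0.2036, 0.1711]
t=4: π = [0.1671, 0.1250, 0.1666, 0.1661, 0.2039, 0.1713]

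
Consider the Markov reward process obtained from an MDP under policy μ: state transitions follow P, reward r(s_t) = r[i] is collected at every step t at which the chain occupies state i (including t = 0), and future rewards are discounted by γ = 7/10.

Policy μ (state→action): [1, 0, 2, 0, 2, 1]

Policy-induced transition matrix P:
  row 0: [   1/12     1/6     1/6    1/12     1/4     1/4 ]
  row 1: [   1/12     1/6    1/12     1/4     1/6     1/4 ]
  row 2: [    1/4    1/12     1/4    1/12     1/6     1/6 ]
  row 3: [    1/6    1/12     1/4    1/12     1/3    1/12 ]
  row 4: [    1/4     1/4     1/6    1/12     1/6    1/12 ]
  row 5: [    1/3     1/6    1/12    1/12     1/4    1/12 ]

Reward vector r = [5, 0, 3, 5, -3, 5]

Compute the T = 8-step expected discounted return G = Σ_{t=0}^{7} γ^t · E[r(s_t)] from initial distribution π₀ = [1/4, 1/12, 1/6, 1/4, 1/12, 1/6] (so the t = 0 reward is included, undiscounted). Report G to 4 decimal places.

G = 8.0894

t=0: π = [0.2500, 0.0833, 0.1667, 0.2500, 0.0833, 0.1667], E[r] = 3.5833, γ^t·E[r] = 3.583333, running G = 3.583333
t=1: π = [0.1875, 0.1389, 0.1806, 0.0972, 0.2431, 0.1528], E[r] = 2.0000, γ^t·E[r] = 1.400000, running G = 4.983333
t=2: π = [0.2002, 0.1638, 0.1655, 0.1065, 0.2112, 0.1528], E[r] = 2.1603, γ^t·E[r] = 1.058547, running G = 6.041881
t=3: π = [0.1932, 0.1616, 0.1630, 0.1106, 0.2138, 0.1578], E[r] = 2.1554, γ^t·E[r] = 0.739313, running G = 6.781193
t=4: π = [0.1948, 0.1617, 0.1628, 0.1103, 0.2144, 0.1560], E[r] = 2.1510, γ^t·E[r] = 0.516464, running G = 7.297657
t=5: π = [0.1944, 0.1618, 0.1629, 0.1103, 0.2143, 0.1563], E[r] = 2.1510, γ^t·E[r] = 0.361519, running G = 7.659176
t=6: π = [0.1945, 0.1618, 0.1629, 0.1103, 0.2143, 0.1563], E[r] = 2.1512, γ^t·E[r] = 0.253085, running G = 7.912261
t=7: π = [0.1945, 0.1618, 0.1629, 0.1103, 0.2143, 0.1563], E[r] = 2.1511, γ^t·E[r] = 0.177155, running G = 8.089416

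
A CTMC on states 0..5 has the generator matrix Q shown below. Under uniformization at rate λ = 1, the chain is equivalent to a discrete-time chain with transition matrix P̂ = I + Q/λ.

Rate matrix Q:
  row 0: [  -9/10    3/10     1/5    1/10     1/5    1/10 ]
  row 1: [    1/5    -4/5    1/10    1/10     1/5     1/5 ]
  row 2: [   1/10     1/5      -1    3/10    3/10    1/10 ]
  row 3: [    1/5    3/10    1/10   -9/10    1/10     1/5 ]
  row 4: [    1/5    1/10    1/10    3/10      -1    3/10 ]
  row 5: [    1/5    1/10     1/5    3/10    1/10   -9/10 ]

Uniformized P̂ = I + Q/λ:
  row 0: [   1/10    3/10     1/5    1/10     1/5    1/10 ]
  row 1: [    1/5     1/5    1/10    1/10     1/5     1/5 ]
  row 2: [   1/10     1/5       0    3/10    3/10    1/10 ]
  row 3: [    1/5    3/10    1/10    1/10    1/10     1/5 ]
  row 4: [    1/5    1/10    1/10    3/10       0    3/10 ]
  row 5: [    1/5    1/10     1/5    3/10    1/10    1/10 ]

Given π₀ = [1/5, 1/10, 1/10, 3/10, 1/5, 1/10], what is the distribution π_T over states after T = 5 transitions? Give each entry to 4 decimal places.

π = [0.1707, 0.2043, 0.1218, 0.1875, 0.1472, 0.1686]

t=0: π = [0.2000, 0.1000, 0.1000, 0.3000, 0.2000, 0.1000]
t=1: π = [0.1700, 0.2200, 0.1200, 0.1800, 0.1300, 0.1800]
t=2: π = [0.1710, 0.2040, 0.1230, 0.1860, 0.1500, 0.1660]
t=3: π = [0.1706, 0.2041, 0.1214, 0.1878, 0.1471, 0.1690]
t=4: π = [0.1708, 0.2042, 0.1218, 0.1875, 0.1470, 0.1686]
t=5: π = [0.1707, 0.2043, 0.1218, 0.1875, 0.1472, 0.1686]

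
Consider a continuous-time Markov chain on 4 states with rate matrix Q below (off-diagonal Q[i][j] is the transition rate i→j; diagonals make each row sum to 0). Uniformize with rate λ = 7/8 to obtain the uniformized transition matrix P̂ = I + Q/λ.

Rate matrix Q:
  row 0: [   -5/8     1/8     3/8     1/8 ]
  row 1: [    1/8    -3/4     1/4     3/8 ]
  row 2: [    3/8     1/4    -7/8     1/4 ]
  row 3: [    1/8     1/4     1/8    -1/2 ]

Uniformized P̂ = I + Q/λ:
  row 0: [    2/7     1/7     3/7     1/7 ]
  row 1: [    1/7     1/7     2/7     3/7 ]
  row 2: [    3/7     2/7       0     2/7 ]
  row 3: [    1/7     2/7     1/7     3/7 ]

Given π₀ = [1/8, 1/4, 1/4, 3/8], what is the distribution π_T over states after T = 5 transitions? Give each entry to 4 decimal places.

t=0: π = [0.1250, 0.2500, 0.2500, 0.3750]
t=1: π = [0.2321, 0.2321, 0.1786, 0.3571]
t=2: π = [0.2270, 0.2194, 0.2168, 0.3367]
t=3: π = [0.2372, 0.2219, 0.2081, 0.3327]
t=4: π = [0.2362, 0.2201, 0.2126, 0.3311]
t=5: π = [0.2373, 0.2205, 0.2114, 0.3307]

π = [0.2373, 0.2205, 0.2114, 0.3307]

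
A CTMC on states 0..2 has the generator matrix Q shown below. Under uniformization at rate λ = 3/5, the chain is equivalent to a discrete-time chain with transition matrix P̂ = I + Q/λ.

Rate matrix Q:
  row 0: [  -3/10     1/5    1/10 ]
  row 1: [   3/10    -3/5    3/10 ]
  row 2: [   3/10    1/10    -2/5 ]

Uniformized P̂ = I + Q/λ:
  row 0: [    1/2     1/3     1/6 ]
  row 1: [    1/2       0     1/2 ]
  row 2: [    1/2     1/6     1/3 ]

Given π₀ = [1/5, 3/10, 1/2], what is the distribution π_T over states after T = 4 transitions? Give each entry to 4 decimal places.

t=0: π = [0.2000, 0.3000, 0.5000]
t=1: π = [0.5000, 0.1500, 0.3500]
t=2: π = [0.5000, 0.2250, 0.2750]
t=3: π = [0.5000, 0.2125, 0.2875]
t=4: π = [0.5000, 0.2146, 0.2854]

π = [0.5000, 0.2146, 0.2854]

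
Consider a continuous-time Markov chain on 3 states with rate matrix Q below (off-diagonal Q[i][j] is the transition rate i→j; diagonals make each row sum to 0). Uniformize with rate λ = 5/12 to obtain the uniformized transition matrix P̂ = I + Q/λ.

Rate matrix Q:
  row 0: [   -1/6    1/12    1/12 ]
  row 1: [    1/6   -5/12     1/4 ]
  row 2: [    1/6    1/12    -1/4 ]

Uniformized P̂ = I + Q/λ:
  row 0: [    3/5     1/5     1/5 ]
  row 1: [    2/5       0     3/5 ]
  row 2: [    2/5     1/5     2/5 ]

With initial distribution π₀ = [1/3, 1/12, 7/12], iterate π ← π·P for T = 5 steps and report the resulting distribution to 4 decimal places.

π = [0.4999, 0.1667, 0.3334]

t=0: π = [0.3333, 0.0833, 0.5833]
t=1: π = [0.4667, 0.1833, 0.3500]
t=2: π = [0.4933, 0.1633, 0.3433]
t=3: π = [0.4987, 0.1673, 0.3340]
t=4: π = [0.4997, 0.1665, 0.3337]
t=5: π = [0.4999, 0.1667, 0.3334]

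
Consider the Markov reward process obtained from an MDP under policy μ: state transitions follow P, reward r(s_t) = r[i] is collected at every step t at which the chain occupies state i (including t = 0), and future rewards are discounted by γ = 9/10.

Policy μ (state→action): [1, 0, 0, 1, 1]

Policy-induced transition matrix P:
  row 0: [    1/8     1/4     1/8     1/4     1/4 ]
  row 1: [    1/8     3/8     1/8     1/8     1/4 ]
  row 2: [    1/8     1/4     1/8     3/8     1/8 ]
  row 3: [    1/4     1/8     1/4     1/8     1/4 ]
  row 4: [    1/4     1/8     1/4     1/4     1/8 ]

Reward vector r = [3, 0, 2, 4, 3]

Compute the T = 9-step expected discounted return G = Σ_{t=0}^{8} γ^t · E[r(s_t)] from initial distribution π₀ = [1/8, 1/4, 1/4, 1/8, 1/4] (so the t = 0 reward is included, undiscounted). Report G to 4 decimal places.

G = 14.2242

t=0: π = [0.1250, 0.2500, 0.2500, 0.1250, 0.2500], E[r] = 2.1250, γ^t·E[r] = 2.125000, running G = 2.125000
t=1: π = [0.1719, 0.2344, 0.1719, 0.2344, 0.1875], E[r] = 2.3594, γ^t·E[r] = 2.123438, running G = 4.248438
t=2: π = [0.1777, 0.2266, 0.1777, 0.2129, 0.2051], E[r] = 2.3555, γ^t·E[r] = 1.907930, running G = 6.156367
t=3: π = [0.1772, 0.2261, 0.1772, 0.2173, 0.2021], E[r] = 2.3618, γ^t·E[r] = 1.721764, running G = 7.878131
t=4: π = [0.1774, 0.2258, 0.1774, 0.2167, 0.2026], E[r] = 2.3618, γ^t·E[r] = 1.549588, running G = 9.427719
t=5: π = [0.1774, 0.2258, 0.1774, 0.2169, 0.2025], E[r] = 2.3620, γ^t·E[r] = 1.394737, running G = 10.822456
t=6: π = [0.1774, 0.2258, 0.1774, 0.2168, 0.2025], E[r] = 2.3620, γ^t·E[r] = 1.255264, running G = 12.077721
t=7: π = [0.1774, 0.2258, 0.1774, 0.2168, 0.2025], E[r] = 2.3620, γ^t·E[r] = 1.129741, running G = 13.207461
t=8: π = [0.1774, 0.2258, 0.1774, 0.2168, 0.2025], E[r] = 2.3620, γ^t·E[r] = 1.016767, running G = 14.224228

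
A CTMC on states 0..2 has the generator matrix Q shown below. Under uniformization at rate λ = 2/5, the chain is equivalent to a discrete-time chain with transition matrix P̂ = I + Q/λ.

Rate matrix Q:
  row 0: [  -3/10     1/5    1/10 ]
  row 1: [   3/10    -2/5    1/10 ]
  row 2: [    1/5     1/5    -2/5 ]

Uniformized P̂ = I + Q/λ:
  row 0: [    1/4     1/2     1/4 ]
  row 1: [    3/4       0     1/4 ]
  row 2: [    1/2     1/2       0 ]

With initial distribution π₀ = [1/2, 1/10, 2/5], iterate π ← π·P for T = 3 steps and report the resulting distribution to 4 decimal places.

t=0: π = [0.5000, 0.1000, 0.4000]
t=1: π = [0.4000, 0.4500, 0.1500]
t=2: π = [0.5125, 0.2750, 0.2125]
t=3: π = [0.4406, 0.3625, 0.1969]

π = [0.4406, 0.3625, 0.1969]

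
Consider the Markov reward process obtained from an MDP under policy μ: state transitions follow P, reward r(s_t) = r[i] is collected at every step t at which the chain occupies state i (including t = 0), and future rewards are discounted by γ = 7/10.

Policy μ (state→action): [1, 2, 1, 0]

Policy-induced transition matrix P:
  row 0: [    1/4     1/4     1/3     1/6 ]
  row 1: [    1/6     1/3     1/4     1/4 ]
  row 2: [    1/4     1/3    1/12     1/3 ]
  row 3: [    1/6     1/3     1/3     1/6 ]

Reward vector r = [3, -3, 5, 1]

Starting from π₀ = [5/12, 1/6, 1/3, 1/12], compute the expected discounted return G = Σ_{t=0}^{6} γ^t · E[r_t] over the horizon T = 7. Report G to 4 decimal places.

G = 4.8874

t=0: π = [0.4167, 0.1667, 0.3333, 0.0833], E[r] = 2.5000, γ^t·E[r] = 2.500000, running G = 2.500000
t=1: π = [0.2292, 0.2986, 0.2361, 0.2361], E[r] = 1.2083, γ^t·E[r] = 0.845833, running G = 3.345833
t=2: π = [0.2054, 0.3142, 0.2494, 0.2309], E[r] = 1.1516, γ^t·E[r] = 0.564294, running G = 3.910127
t=3: π = [0.2046, 0.3162, 0.2448, 0.2344], E[r] = 1.1235, γ^t·E[r] = 0.385346, running G = 4.295473
t=4: π = [0.2041, 0.3163, 0.2458, 0.2338], E[r] = 1.1262, γ^t·E[r] = 0.270406, running G = 4.565879
t=5: π = [0.2042, 0.3163, 0.2455, 0.2340], E[r] = 1.1251, γ^t·E[r] = 0.189103, running G = 4.754981
t=6: π = [0.2041, 0.3163, 0.2456, 0.2339], E[r] = 1.1254, γ^t·E[r] = 0.132398, running G = 4.887379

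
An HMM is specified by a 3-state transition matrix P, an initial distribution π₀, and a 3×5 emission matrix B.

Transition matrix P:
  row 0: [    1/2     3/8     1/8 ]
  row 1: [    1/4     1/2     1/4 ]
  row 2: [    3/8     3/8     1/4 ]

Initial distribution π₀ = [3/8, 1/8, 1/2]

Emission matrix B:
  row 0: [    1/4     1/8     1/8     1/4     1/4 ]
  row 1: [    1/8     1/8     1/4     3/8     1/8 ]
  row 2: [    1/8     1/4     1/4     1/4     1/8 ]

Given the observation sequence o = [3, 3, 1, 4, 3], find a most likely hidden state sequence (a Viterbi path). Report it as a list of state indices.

path = [2, 1, 2, 0, 1]

t=0: δ = [9.375e-02, 4.688e-02, 1.250e-01]  (obs o_0=3)
t=1: δ = [1.172e-02, 1.758e-02, 7.812e-03]  ψ = [0, 2, 2]  (obs o_1=3)
t=2: δ = [7.324e-04, 1.099e-03, 1.099e-03]  ψ = [0, 1, 1]  (obs o_2=1)
t=3: δ = [1.030e-04, 6.866e-05, 3.433e-05]  ψ = [2, 1, 1]  (obs o_3=4)
t=4: δ = [1.287e-05, 1.448e-05, 4.292e-06]  ψ = [0, 0, 1]  (obs o_4=3)
backtrack: best end state = 1; path = [2, 1, 2, 0, 1]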